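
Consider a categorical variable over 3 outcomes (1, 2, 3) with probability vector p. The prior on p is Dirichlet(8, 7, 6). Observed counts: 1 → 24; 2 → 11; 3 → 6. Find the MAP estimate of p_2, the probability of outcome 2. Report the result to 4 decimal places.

MAP estimate: 0.2881

The posterior is Dirichlet(αᵢ + nᵢ) = Dirichlet(32, 18, 12).
For a Dirichlet(a₁,…,a_K) with all aᵢ > 1, the mode has j-th component (aⱼ − 1)/(Σaᵢ − K).
Here Σaᵢ = 62 and K = 3, so p_2 = (18 − 1)/(62 − 3) = 17/59 ≈ 0.2881.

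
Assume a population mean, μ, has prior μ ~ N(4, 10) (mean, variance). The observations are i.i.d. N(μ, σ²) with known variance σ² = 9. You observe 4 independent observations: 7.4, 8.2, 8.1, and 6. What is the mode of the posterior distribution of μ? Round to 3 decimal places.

n = 4; x̄ = (7.4 + 8.2 + 8.1 + 6)/4 = 29.7/4 = 7.425.
For a Normal prior and Normal likelihood with known variance, the posterior is Normal; its mode equals its mean, the precision-weighted average.
Prior precision 1/σ₀² = 1/10 = 0.1; data precision n/σ² = 4/9.
μ̂ = (0.1·4 + (4/9)·7.425) / (0.1 + 4/9) = 3.7/(49/90) = 333/49 ≈ 6.796.

μ̂_MAP = 6.796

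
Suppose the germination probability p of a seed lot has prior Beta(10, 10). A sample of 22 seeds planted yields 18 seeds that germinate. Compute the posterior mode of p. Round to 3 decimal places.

Prior: Beta(10, 10).
Data: 18 successes in 22 trials. The binomial likelihood contributes p^18(1−p)^4, so the posterior is Beta(10+18, 10+4) = Beta(28, 14).
For Beta(a, b) with a, b > 1 the mode is (a−1)/(a+b−2) = 27/40 ≈ 0.675.

p̂_MAP = 0.675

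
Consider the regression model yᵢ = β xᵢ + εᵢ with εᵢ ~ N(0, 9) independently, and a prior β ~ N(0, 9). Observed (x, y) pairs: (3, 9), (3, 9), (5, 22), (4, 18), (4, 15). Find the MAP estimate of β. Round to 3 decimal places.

β̂_MAP = 3.895

log p(β | y) = −Σ(yᵢ − βxᵢ)²/(2·9) − β²/(2·9) + const.
Setting the derivative to zero: Σxᵢ(yᵢ − βxᵢ)/9 − β/9 = 0, so β = Σxᵢyᵢ / (Σxᵢ² + σ²/τ²).
Σxᵢyᵢ = 3·9 + 3·9 + 5·22 + 4·18 + 4·15 = 296; Σxᵢ² = 75; σ²/τ² = 1.
β̂_MAP = 296 / (75 + 1) = 296/76 ≈ 3.895.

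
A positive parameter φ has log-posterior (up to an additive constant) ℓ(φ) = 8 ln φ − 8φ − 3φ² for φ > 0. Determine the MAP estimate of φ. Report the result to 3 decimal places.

φ̂_MAP = 0.667

ℓ'(φ) = 8/φ − 8 − 6φ. Setting this to zero and multiplying by φ: 6φ² + 8φ − 8 = 0.
φ = (−8 + √(8² + 4·6·8)) / (2·6) = (−8 + √256) / 12 = (−8 + 16)/12 = 2/3.
ℓ''(φ) = −8/φ² − 6 < 0, confirming a maximum.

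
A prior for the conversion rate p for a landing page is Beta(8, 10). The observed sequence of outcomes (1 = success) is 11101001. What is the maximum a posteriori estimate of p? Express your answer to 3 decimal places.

p̂_MAP = 0.500

Prior: Beta(8, 10).
Data: 5 successes in 8 trials (from the sequence). The binomial likelihood contributes p^5(1−p)^3, so the posterior is Beta(8+5, 10+3) = Beta(13, 13).
For Beta(a, b) with a, b > 1 the mode is (a−1)/(a+b−2) = 12/24 ≈ 0.500.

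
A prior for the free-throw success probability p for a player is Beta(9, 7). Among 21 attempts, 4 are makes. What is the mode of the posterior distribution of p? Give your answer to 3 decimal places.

Prior: Beta(9, 7).
Data: 4 successes in 21 trials. The binomial likelihood contributes p^4(1−p)^17, so the posterior is Beta(9+4, 7+17) = Beta(13, 24).
For Beta(a, b) with a, b > 1 the mode is (a−1)/(a+b−2) = 12/35 ≈ 0.343.

p̂_MAP = 0.343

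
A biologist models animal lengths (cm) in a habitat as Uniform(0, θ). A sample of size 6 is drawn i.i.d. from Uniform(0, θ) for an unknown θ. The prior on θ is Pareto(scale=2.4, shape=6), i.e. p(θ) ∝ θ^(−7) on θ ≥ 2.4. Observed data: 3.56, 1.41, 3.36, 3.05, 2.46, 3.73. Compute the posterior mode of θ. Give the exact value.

θ̂_MAP = 3.73

The Uniform(0, θ) likelihood is θ^(−n) for θ ≥ max(xᵢ), zero otherwise. Here max(xᵢ) = 3.73.
Posterior ∝ θ^(−7) · θ^(−6) = θ^(−13) on θ ≥ max(2.4, 3.73) = 3.73.
This density is strictly decreasing in θ, so the posterior mode lies at the lower boundary of the support.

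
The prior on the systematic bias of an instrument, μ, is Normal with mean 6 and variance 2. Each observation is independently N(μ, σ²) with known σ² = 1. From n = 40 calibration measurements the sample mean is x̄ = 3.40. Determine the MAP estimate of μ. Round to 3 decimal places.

n = 40, x̄ = 3.40.
For a Normal prior and Normal likelihood with known variance, the posterior is Normal; its mode equals its mean, the precision-weighted average.
Prior precision 1/σ₀² = 1/2 = 0.5; data precision n/σ² = 40/1 = 40.
μ̂ = (0.5·6 + 40·3.4) / (0.5 + 40) = 139/40.5 = 278/81 ≈ 3.432.

μ̂_MAP = 3.432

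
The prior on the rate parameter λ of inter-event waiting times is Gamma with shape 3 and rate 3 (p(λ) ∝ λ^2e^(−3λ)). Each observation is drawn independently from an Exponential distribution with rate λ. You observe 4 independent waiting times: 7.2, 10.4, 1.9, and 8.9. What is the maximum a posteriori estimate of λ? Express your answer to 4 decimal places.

λ̂_MAP = 0.1911

The Exponential(rate=λ) likelihood is ∝ λ^n e^(−λΣtᵢ). Here n = 4 and Σtᵢ = 7.2 + 10.4 + 1.9 + 8.9 = 28.4.
Posterior ∝ λ^2e^(−3λ) · λ^4e^(−28.4λ) = λ^6e^(−31.4λ), i.e. Gamma(7, 31.4).
Mode = (a−1)/b = 6/31.4 ≈ 0.1911.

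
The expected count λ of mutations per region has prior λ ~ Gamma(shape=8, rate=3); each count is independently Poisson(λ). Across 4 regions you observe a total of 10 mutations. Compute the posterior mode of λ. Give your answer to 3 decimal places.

Σxᵢ = 10, n = 4.
Posterior ∝ λ^7e^(−3λ) · λ^10e^(−4λ) = λ^17e^(−7λ), i.e. Gamma(shape=18, rate=7).
The mode of a Gamma(a, b) with a ≥ 1 (shape–rate) is (a−1)/b = 17/7 ≈ 2.429.

λ̂_MAP = 2.429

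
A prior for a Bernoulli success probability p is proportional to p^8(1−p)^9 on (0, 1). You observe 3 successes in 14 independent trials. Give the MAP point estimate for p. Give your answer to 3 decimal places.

p̂_MAP = 0.355

The prior density ∝ p^8(1−p)^9 is the kernel of Beta(9, 10).
Data: 3 successes in 14 trials. The binomial likelihood contributes p^3(1−p)^11, so the posterior is Beta(9+3, 10+11) = Beta(12, 21).
For Beta(a, b) with a, b > 1 the mode is (a−1)/(a+b−2) = 11/31 ≈ 0.355.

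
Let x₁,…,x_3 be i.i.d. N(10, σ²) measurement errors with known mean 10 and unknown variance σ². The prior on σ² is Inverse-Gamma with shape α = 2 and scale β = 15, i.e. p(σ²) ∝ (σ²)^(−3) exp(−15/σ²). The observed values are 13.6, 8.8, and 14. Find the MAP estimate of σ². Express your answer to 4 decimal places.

σ̂²_MAP = 6.7111

Sum of squared deviations about the known mean: SS = (13.6−10)² + (8.8−10)² + (14−10)² = 30.4.
The Normal likelihood contributes (σ²)^(−n/2) exp(−SS/(2σ²)), so the posterior is Inverse-Gamma(α + n/2, β + SS/2) = Inverse-Gamma(3.5, 30.2).
The mode of Inverse-Gamma(a, b) is b/(a+1) = 30.2/4.5 ≈ 6.7111.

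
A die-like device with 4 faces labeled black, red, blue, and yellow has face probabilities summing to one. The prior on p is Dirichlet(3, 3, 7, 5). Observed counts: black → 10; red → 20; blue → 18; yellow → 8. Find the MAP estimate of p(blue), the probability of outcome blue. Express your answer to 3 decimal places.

The posterior is Dirichlet(αᵢ + nᵢ) = Dirichlet(13, 23, 25, 13).
For a Dirichlet(a₁,…,a_K) with all aᵢ > 1, the mode has j-th component (aⱼ − 1)/(Σaᵢ − K).
Here Σaᵢ = 74 and K = 4, so p(blue) = (25 − 1)/(74 − 4) = 24/70 ≈ 0.343.

MAP estimate of p(blue) = 0.343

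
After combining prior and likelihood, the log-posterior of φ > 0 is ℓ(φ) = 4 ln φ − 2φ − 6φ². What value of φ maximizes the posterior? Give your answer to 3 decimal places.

φ̂_MAP = 0.500

ℓ'(φ) = 4/φ − 2 − 12φ. Setting this to zero and multiplying by φ: 12φ² + 2φ − 4 = 0.
φ = (−2 + √(2² + 4·12·4)) / (2·12) = (−2 + √196) / 24 = (−2 + 14)/24 = 1/2.
ℓ''(φ) = −4/φ² − 12 < 0, confirming a maximum.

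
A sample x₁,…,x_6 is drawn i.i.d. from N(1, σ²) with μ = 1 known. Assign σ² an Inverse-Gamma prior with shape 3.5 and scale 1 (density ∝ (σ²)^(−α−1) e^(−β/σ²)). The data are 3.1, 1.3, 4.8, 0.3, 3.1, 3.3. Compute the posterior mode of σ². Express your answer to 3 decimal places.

Sum of squared deviations about the known mean: SS = (3.1−1)² + (1.3−1)² + (4.8−1)² + (0.3−1)² + (3.1−1)² + (3.3−1)² = 29.13.
The Normal likelihood contributes (σ²)^(−n/2) exp(−SS/(2σ²)), so the posterior is Inverse-Gamma(α + n/2, β + SS/2) = Inverse-Gamma(6.5, 15.565).
The mode of Inverse-Gamma(a, b) is b/(a+1) = 15.565/7.5 ≈ 2.075.

σ̂²_MAP = 2.075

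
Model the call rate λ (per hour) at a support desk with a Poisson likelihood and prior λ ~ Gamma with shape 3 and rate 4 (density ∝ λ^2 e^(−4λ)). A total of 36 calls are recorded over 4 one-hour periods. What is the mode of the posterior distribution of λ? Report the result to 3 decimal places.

Σxᵢ = 36, n = 4.
Posterior ∝ λ^2e^(−4λ) · λ^36e^(−4λ) = λ^38e^(−8λ), i.e. Gamma(shape=39, rate=8).
The mode of a Gamma(a, b) with a ≥ 1 (shape–rate) is (a−1)/b = 38/8 ≈ 4.750.

λ̂_MAP = 4.750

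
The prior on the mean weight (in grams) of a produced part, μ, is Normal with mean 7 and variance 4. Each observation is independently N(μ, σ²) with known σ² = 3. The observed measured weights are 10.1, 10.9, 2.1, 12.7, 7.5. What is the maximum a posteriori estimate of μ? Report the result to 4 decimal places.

μ̂_MAP = 8.4435

n = 5; x̄ = (10.1 + 10.9 + 2.1 + 12.7 + 7.5)/5 = 43.3/5 = 8.66.
For a Normal prior and Normal likelihood with known variance, the posterior is Normal; its mode equals its mean, the precision-weighted average.
Prior precision 1/σ₀² = 1/4 = 0.25; data precision n/σ² = 5/3.
μ̂ = (0.25·7 + (5/3)·8.66) / (0.25 + 5/3) = (971/60)/(23/12) = 971/115 ≈ 8.4435.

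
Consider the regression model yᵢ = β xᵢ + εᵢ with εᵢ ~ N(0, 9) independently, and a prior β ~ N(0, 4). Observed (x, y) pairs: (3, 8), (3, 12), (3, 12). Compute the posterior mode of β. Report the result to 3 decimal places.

log p(β | y) = −Σ(yᵢ − βxᵢ)²/(2·9) − β²/(2·4) + const.
Setting the derivative to zero: Σxᵢ(yᵢ − βxᵢ)/9 − β/4 = 0, so β = Σxᵢyᵢ / (Σxᵢ² + σ²/τ²).
Σxᵢyᵢ = 3·8 + 3·12 + 3·12 = 96; Σxᵢ² = 27; σ²/τ² = 2.25.
β̂_MAP = 96 / (27 + 2.25) = 96/29.25 ≈ 3.282.

β̂_MAP = 3.282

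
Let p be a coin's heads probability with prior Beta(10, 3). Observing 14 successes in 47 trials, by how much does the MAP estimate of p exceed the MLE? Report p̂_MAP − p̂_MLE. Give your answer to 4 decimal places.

Posterior is Beta(24, 36); MAP = (24−1)/(60−2) = 23/58 ≈ 0.39655.
MLE ignores the prior: p̂_MLE = k/n = 14/47 ≈ 0.29787.
Difference = 23/58 − 14/47 = 269/2726 ≈ 0.0987.

MAP − MLE = 0.0987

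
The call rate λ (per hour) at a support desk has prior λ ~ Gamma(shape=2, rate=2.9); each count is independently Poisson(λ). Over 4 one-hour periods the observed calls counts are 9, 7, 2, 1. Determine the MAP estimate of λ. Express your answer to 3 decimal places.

λ̂_MAP = 2.899

Σxᵢ = 9+7+2+1 = 19, with n = 4.
Posterior ∝ λe^(−2.9λ) · λ^19e^(−4λ) = λ^20e^(−6.9λ), i.e. Gamma(shape=21, rate=6.9).
The mode of a Gamma(a, b) with a ≥ 1 (shape–rate) is (a−1)/b = 20/6.9 ≈ 2.899.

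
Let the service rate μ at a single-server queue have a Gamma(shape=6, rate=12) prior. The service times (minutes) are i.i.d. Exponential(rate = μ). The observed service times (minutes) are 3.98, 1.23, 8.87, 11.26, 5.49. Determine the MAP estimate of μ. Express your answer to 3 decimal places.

μ̂_MAP = 0.233

The Exponential(rate=μ) likelihood is ∝ μ^n e^(−μΣtᵢ). Here n = 5 and Σtᵢ = 3.98 + 1.23 + 8.87 + 11.26 + 5.49 = 30.83.
Posterior ∝ μ^5e^(−12μ) · μ^5e^(−30.83μ) = μ^10e^(−42.83μ), i.e. Gamma(11, 42.83).
Mode = (a−1)/b = 10/42.83 ≈ 0.233.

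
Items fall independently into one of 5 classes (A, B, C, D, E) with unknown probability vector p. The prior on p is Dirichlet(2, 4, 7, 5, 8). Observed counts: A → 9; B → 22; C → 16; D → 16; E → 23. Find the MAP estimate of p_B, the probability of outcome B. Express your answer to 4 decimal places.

MAP estimate of p_B = 0.2336

The posterior is Dirichlet(αᵢ + nᵢ) = Dirichlet(11, 26, 23, 21, 31).
For a Dirichlet(a₁,…,a_K) with all aᵢ > 1, the mode has j-th component (aⱼ − 1)/(Σaᵢ − K).
Here Σaᵢ = 112 and K = 5, so p_B = (26 − 1)/(112 − 5) = 25/107 ≈ 0.2336.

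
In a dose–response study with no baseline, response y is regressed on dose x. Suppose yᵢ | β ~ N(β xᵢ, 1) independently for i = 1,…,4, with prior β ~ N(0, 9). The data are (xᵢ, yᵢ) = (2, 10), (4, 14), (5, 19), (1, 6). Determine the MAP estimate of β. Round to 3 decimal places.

β̂_MAP = 3.839

log p(β | y) = −Σ(yᵢ − βxᵢ)²/(2·1) − β²/(2·9) + const.
Setting the derivative to zero: Σxᵢ(yᵢ − βxᵢ)/1 − β/9 = 0, so β = Σxᵢyᵢ / (Σxᵢ² + σ²/τ²).
Σxᵢyᵢ = 2·10 + 4·14 + 5·19 + 1·6 = 177; Σxᵢ² = 46; σ²/τ² = 1/9.
β̂_MAP = 177 / (46 + 1/9) = 177/(415/9) = 1593/415 ≈ 3.839.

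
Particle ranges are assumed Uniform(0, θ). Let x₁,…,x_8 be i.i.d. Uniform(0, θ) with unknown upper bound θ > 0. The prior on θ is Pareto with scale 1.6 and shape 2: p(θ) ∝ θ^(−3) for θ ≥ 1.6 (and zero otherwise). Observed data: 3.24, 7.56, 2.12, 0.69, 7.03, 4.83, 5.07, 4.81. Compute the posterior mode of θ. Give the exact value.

The Uniform(0, θ) likelihood is θ^(−n) for θ ≥ max(xᵢ), zero otherwise. Here max(xᵢ) = 7.56.
Posterior ∝ θ^(−3) · θ^(−8) = θ^(−11) on θ ≥ max(1.6, 7.56) = 7.56.
This density is strictly decreasing in θ, so the posterior mode lies at the lower boundary of the support.

θ̂_MAP = 7.56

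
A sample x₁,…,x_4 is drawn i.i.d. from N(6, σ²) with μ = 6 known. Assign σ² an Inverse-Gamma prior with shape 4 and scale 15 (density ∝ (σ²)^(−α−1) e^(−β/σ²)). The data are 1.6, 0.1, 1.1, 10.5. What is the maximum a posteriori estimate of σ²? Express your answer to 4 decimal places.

Sum of squared deviations about the known mean: SS = (1.6−6)² + (0.1−6)² + (1.1−6)² + (10.5−6)² = 98.43.
The Normal likelihood contributes (σ²)^(−n/2) exp(−SS/(2σ²)), so the posterior is Inverse-Gamma(α + n/2, β + SS/2) = Inverse-Gamma(6, 64.215).
The mode of Inverse-Gamma(a, b) is b/(a+1) = 64.215/7 ≈ 9.1736.

σ̂²_MAP = 9.1736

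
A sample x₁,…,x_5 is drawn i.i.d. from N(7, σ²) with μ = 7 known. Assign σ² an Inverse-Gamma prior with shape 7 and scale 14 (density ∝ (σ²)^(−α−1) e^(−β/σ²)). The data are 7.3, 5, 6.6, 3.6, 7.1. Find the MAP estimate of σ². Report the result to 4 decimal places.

Sum of squared deviations about the known mean: SS = (7.3−7)² + (5−7)² + (6.6−7)² + (3.6−7)² + (7.1−7)² = 15.82.
The Normal likelihood contributes (σ²)^(−n/2) exp(−SS/(2σ²)), so the posterior is Inverse-Gamma(α + n/2, β + SS/2) = Inverse-Gamma(9.5, 21.91).
The mode of Inverse-Gamma(a, b) is b/(a+1) = 21.91/10.5 ≈ 2.0867.

σ̂²_MAP = 2.0867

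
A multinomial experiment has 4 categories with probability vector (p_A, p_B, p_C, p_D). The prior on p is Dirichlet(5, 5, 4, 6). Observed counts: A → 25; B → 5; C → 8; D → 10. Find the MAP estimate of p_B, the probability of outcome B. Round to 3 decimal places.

MAP estimate of p_B = 0.141

The posterior is Dirichlet(αᵢ + nᵢ) = Dirichlet(30, 10, 12, 16).
For a Dirichlet(a₁,…,a_K) with all aᵢ > 1, the mode has j-th component (aⱼ − 1)/(Σaᵢ − K).
Here Σaᵢ = 68 and K = 4, so p_B = (10 − 1)/(68 − 4) = 9/64 ≈ 0.141.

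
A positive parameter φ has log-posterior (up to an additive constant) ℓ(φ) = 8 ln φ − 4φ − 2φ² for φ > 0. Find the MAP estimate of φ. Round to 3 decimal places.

ℓ'(φ) = 8/φ − 4 − 4φ. Setting this to zero and multiplying by φ: 4φ² + 4φ − 8 = 0.
φ = (−4 + √(4² + 4·4·8)) / (2·4) = (−4 + √144) / 8 = (−4 + 12)/8 = 1.
ℓ''(φ) = −8/φ² − 4 < 0, confirming a maximum.

φ̂_MAP = 1.000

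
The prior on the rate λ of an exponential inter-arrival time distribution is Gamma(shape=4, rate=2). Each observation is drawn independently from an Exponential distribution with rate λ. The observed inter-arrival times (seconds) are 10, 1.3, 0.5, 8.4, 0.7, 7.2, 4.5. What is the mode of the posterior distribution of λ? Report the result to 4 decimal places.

λ̂_MAP = 0.2890

The Exponential(rate=λ) likelihood is ∝ λ^n e^(−λΣtᵢ). Here n = 7 and Σtᵢ = 10 + 1.3 + 0.5 + 8.4 + 0.7 + 7.2 + 4.5 = 32.6.
Posterior ∝ λ^3e^(−2λ) · λ^7e^(−32.6λ) = λ^10e^(−34.6λ), i.e. Gamma(11, 34.6).
Mode = (a−1)/b = 10/34.6 ≈ 0.2890.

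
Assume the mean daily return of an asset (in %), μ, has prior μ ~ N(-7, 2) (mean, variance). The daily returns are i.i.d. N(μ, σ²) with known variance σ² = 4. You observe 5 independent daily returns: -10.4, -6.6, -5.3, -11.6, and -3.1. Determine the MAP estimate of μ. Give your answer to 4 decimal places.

n = 5; x̄ = ((-10.4) + (-6.6) + (-5.3) + (-11.6) + (-3.1))/5 = -37/5 = -7.4.
For a Normal prior and Normal likelihood with known variance, the posterior is Normal; its mode equals its mean, the precision-weighted average.
Prior precision 1/σ₀² = 1/2 = 0.5; data precision n/σ² = 5/4 = 1.25.
μ̂ = (0.5·(-7) + 1.25·(-7.4)) / (0.5 + 1.25) = (-12.75)/1.75 = -51/7 ≈ -7.2857.

μ̂_MAP = -7.2857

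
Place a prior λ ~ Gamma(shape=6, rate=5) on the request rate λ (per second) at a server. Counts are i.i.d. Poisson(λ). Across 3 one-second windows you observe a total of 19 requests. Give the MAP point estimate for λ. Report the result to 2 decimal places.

λ̂_MAP = 3.00

Σxᵢ = 19, n = 3.
Posterior ∝ λ^5e^(−5λ) · λ^19e^(−3λ) = λ^24e^(−8λ), i.e. Gamma(shape=25, rate=8).
The mode of a Gamma(a, b) with a ≥ 1 (shape–rate) is (a−1)/b = 24/8 ≈ 3.00.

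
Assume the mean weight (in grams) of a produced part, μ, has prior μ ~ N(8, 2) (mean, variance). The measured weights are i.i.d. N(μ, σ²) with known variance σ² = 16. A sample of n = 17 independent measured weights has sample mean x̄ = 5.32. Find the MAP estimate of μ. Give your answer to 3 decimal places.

n = 17, x̄ = 5.32.
For a Normal prior and Normal likelihood with known variance, the posterior is Normal; its mode equals its mean, the precision-weighted average.
Prior precision 1/σ₀² = 1/2 = 0.5; data precision n/σ² = 17/16 = 1.0625.
μ̂ = (0.5·8 + 1.0625·5.32) / (0.5 + 1.0625) = 9.6525/1.5625 = 6.1776 ≈ 6.178.

μ̂_MAP = 6.178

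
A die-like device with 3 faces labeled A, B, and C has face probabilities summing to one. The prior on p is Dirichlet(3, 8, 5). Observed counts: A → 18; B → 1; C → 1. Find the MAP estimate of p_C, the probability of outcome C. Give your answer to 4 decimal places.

The posterior is Dirichlet(αᵢ + nᵢ) = Dirichlet(21, 9, 6).
For a Dirichlet(a₁,…,a_K) with all aᵢ > 1, the mode has j-th component (aⱼ − 1)/(Σaᵢ − K).
Here Σaᵢ = 36 and K = 3, so p_C = (6 − 1)/(36 − 3) = 5/33 ≈ 0.1515.

MAP estimate of p_C = 0.1515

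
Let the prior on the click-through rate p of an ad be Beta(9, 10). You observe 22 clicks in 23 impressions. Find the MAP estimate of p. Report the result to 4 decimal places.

p̂_MAP = 0.7500

Prior: Beta(9, 10).
Data: 22 successes in 23 trials. The binomial likelihood contributes p^22(1−p)^1, so the posterior is Beta(9+22, 10+1) = Beta(31, 11).
For Beta(a, b) with a, b > 1 the mode is (a−1)/(a+b−2) = 30/40 ≈ 0.7500.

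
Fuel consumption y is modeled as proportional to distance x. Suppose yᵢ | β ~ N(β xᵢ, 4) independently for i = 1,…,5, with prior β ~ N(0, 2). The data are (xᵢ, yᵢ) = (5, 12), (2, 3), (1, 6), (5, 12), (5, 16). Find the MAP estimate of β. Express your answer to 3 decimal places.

β̂_MAP = 2.585

log p(β | y) = −Σ(yᵢ − βxᵢ)²/(2·4) − β²/(2·2) + const.
Setting the derivative to zero: Σxᵢ(yᵢ − βxᵢ)/4 − β/2 = 0, so β = Σxᵢyᵢ / (Σxᵢ² + σ²/τ²).
Σxᵢyᵢ = 5·12 + 2·3 + 1·6 + 5·12 + 5·16 = 212; Σxᵢ² = 80; σ²/τ² = 2.
β̂_MAP = 212 / (80 + 2) = 212/82 ≈ 2.585.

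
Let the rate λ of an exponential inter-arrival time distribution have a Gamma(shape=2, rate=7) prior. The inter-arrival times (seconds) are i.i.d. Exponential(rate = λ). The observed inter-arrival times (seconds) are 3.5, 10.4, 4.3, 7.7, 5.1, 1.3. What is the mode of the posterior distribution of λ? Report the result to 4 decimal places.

λ̂_MAP = 0.1781

The Exponential(rate=λ) likelihood is ∝ λ^n e^(−λΣtᵢ). Here n = 6 and Σtᵢ = 3.5 + 10.4 + 4.3 + 7.7 + 5.1 + 1.3 = 32.3.
Posterior ∝ λe^(−7λ) · λ^6e^(−32.3λ) = λ^7e^(−39.3λ), i.e. Gamma(8, 39.3).
Mode = (a−1)/b = 7/39.3 ≈ 0.1781.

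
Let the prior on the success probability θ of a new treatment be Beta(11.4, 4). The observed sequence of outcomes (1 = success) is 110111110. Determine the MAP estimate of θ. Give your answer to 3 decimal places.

θ̂_MAP = 0.777

Prior: Beta(11.4, 4).
Data: 7 successes in 9 trials (from the sequence). The binomial likelihood contributes θ^7(1−θ)^2, so the posterior is Beta(11.4+7, 4+2) = Beta(18.4, 6).
For Beta(a, b) with a, b > 1 the mode is (a−1)/(a+b−2) = 17.4/22.4 ≈ 0.777.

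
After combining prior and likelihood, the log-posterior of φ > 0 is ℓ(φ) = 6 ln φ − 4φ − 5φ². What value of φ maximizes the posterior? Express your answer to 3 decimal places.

φ̂_MAP = 0.600

ℓ'(φ) = 6/φ − 4 − 10φ. Setting this to zero and multiplying by φ: 10φ² + 4φ − 6 = 0.
φ = (−4 + √(4² + 4·10·6)) / (2·10) = (−4 + √256) / 20 = (−4 + 16)/20 = 3/5.
ℓ''(φ) = −6/φ² − 10 < 0, confirming a maximum.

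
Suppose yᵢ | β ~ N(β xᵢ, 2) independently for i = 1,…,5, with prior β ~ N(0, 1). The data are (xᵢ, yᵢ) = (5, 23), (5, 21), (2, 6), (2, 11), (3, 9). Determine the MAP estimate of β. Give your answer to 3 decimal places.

log p(β | y) = −Σ(yᵢ − βxᵢ)²/(2·2) − β²/(2·1) + const.
Setting the derivative to zero: Σxᵢ(yᵢ − βxᵢ)/2 − β/1 = 0, so β = Σxᵢyᵢ / (Σxᵢ² + σ²/τ²).
Σxᵢyᵢ = 5·23 + 5·21 + 2·6 + 2·11 + 3·9 = 281; Σxᵢ² = 67; σ²/τ² = 2.
β̂_MAP = 281 / (67 + 2) = 281/69 ≈ 4.072.

β̂_MAP = 4.072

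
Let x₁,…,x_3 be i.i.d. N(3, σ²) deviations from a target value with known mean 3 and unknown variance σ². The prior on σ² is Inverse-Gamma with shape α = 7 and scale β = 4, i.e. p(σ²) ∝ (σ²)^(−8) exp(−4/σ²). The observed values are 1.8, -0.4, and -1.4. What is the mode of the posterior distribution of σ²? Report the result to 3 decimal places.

Sum of squared deviations about the known mean: SS = (1.8−3)² + (-0.4−3)² + (-1.4−3)² = 32.36.
The Normal likelihood contributes (σ²)^(−n/2) exp(−SS/(2σ²)), so the posterior is Inverse-Gamma(α + n/2, β + SS/2) = Inverse-Gamma(8.5, 20.18).
The mode of Inverse-Gamma(a, b) is b/(a+1) = 20.18/9.5 ≈ 2.124.

σ̂²_MAP = 2.124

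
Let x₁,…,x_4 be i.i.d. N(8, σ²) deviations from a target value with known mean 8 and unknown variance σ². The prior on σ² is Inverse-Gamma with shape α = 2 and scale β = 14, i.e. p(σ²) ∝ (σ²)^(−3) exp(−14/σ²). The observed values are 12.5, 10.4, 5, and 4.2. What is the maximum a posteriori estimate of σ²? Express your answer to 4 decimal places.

σ̂²_MAP = 7.7450

Sum of squared deviations about the known mean: SS = (12.5−8)² + (10.4−8)² + (5−8)² + (4.2−8)² = 49.45.
The Normal likelihood contributes (σ²)^(−n/2) exp(−SS/(2σ²)), so the posterior is Inverse-Gamma(α + n/2, β + SS/2) = Inverse-Gamma(4, 38.725).
The mode of Inverse-Gamma(a, b) is b/(a+1) = 38.725/5 ≈ 7.7450.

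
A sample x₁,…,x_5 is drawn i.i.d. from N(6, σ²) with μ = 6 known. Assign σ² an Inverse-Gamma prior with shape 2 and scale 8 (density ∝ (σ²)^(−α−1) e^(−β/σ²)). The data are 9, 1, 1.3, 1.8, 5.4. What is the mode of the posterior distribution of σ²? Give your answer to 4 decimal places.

σ̂²_MAP = 8.1900

Sum of squared deviations about the known mean: SS = (9−6)² + (1−6)² + (1.3−6)² + (1.8−6)² + (5.4−6)² = 74.09.
The Normal likelihood contributes (σ²)^(−n/2) exp(−SS/(2σ²)), so the posterior is Inverse-Gamma(α + n/2, β + SS/2) = Inverse-Gamma(4.5, 45.045).
The mode of Inverse-Gamma(a, b) is b/(a+1) = 45.045/5.5 ≈ 8.1900.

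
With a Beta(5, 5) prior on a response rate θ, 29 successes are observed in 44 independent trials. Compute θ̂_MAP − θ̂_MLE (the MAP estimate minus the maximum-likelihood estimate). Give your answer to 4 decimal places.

MAP − MLE = -0.0245

Posterior is Beta(34, 20); MAP = (34−1)/(54−2) = 33/52 ≈ 0.63462.
MLE ignores the prior: θ̂_MLE = k/n = 29/44 ≈ 0.65909.
Difference = 33/52 − 29/44 = -7/286 ≈ -0.0245.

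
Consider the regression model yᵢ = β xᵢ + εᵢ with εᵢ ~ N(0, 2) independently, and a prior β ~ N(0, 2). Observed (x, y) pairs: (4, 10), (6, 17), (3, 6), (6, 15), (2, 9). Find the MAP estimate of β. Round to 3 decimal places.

β̂_MAP = 2.627

log p(β | y) = −Σ(yᵢ − βxᵢ)²/(2·2) − β²/(2·2) + const.
Setting the derivative to zero: Σxᵢ(yᵢ − βxᵢ)/2 − β/2 = 0, so β = Σxᵢyᵢ / (Σxᵢ² + σ²/τ²).
Σxᵢyᵢ = 4·10 + 6·17 + 3·6 + 6·15 + 2·9 = 268; Σxᵢ² = 101; σ²/τ² = 1.
β̂_MAP = 268 / (101 + 1) = 268/102 ≈ 2.627.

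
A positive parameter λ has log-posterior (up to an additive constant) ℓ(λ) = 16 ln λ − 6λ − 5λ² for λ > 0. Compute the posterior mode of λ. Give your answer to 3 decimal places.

λ̂_MAP = 1.000

ℓ'(λ) = 16/λ − 6 − 10λ. Setting this to zero and multiplying by λ: 10λ² + 6λ − 16 = 0.
λ = (−6 + √(6² + 4·10·16)) / (2·10) = (−6 + √676) / 20 = (−6 + 26)/20 = 1.
ℓ''(λ) = −16/λ² − 10 < 0, confirming a maximum.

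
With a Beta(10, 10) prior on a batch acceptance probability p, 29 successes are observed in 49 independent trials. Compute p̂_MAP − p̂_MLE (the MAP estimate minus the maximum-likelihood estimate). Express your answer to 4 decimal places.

Posterior is Beta(39, 30); MAP = (39−1)/(69−2) = 38/67 ≈ 0.56716.
MLE ignores the prior: p̂_MLE = k/n = 29/49 ≈ 0.59184.
Difference = 38/67 − 29/49 = -81/3283 ≈ -0.0247.

MAP − MLE = -0.0247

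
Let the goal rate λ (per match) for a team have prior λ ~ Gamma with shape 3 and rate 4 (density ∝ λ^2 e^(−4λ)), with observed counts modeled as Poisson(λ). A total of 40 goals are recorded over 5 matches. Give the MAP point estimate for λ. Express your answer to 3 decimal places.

Σxᵢ = 40, n = 5.
Posterior ∝ λ^2e^(−4λ) · λ^40e^(−5λ) = λ^42e^(−9λ), i.e. Gamma(shape=43, rate=9).
The mode of a Gamma(a, b) with a ≥ 1 (shape–rate) is (a−1)/b = 42/9 ≈ 4.667.

λ̂_MAP = 4.667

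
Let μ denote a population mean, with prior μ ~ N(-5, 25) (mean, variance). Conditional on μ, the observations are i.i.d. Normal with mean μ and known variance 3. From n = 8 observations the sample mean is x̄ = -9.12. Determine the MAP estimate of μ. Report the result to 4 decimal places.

μ̂_MAP = -9.0591

n = 8, x̄ = -9.12.
For a Normal prior and Normal likelihood with known variance, the posterior is Normal; its mode equals its mean, the precision-weighted average.
Prior precision 1/σ₀² = 1/25 = 0.04; data precision n/σ² = 8/3.
μ̂ = (0.04·(-5) + (8/3)·(-9.12)) / (0.04 + 8/3) = (-24.52)/(203/75) = -1839/203 ≈ -9.0591.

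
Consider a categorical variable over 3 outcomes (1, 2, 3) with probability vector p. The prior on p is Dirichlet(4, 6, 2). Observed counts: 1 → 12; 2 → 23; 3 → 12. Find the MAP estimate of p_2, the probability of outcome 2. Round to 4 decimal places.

The posterior is Dirichlet(αᵢ + nᵢ) = Dirichlet(16, 29, 14).
For a Dirichlet(a₁,…,a_K) with all aᵢ > 1, the mode has j-th component (aⱼ − 1)/(Σaᵢ − K).
Here Σaᵢ = 59 and K = 3, so p_2 = (29 − 1)/(59 − 3) = 28/56 ≈ 0.5000.

MAP estimate: 0.5000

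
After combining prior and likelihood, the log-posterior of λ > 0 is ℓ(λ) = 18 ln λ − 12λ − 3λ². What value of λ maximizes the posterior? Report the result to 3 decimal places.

ℓ'(λ) = 18/λ − 12 − 6λ. Setting this to zero and multiplying by λ: 6λ² + 12λ − 18 = 0.
λ = (−12 + √(12² + 4·6·18)) / (2·6) = (−12 + √576) / 12 = (−12 + 24)/12 = 1.
ℓ''(λ) = −18/λ² − 6 < 0, confirming a maximum.

λ̂_MAP = 1.000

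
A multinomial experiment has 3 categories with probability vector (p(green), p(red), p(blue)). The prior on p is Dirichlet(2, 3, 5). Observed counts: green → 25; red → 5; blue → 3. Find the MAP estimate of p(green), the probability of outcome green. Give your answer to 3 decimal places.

MAP estimate of p(green) = 0.650

The posterior is Dirichlet(αᵢ + nᵢ) = Dirichlet(27, 8, 8).
For a Dirichlet(a₁,…,a_K) with all aᵢ > 1, the mode has j-th component (aⱼ − 1)/(Σaᵢ − K).
Here Σaᵢ = 43 and K = 3, so p(green) = (27 − 1)/(43 − 3) = 26/40 ≈ 0.650.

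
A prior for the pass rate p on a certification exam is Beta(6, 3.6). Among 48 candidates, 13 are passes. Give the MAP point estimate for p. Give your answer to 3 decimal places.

Prior: Beta(6, 3.6).
Data: 13 successes in 48 trials. The binomial likelihood contributes p^13(1−p)^35, so the posterior is Beta(6+13, 3.6+35) = Beta(19, 38.6).
For Beta(a, b) with a, b > 1 the mode is (a−1)/(a+b−2) = 18/55.6 ≈ 0.324.

p̂_MAP = 0.324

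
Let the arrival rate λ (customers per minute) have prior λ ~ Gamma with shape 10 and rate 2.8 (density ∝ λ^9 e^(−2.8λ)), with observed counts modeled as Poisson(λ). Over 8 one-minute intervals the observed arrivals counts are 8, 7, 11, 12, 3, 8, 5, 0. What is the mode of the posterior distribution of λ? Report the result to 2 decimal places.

Σxᵢ = 8+7+11+12+3+8+5+0 = 54, with n = 8.
Posterior ∝ λ^9e^(−2.8λ) · λ^54e^(−8λ) = λ^63e^(−10.8λ), i.e. Gamma(shape=64, rate=10.8).
The mode of a Gamma(a, b) with a ≥ 1 (shape–rate) is (a−1)/b = 63/10.8 ≈ 5.83.

λ̂_MAP = 5.83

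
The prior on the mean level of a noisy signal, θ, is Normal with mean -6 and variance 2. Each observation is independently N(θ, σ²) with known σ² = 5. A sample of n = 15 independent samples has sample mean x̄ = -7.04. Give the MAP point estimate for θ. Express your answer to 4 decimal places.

θ̂_MAP = -6.8914

n = 15, x̄ = -7.04.
For a Normal prior and Normal likelihood with known variance, the posterior is Normal; its mode equals its mean, the precision-weighted average.
Prior precision 1/σ₀² = 1/2 = 0.5; data precision n/σ² = 15/5 = 3.
θ̂ = (0.5·(-6) + 3·(-7.04)) / (0.5 + 3) = (-24.12)/3.5 = -1206/175 ≈ -6.8914.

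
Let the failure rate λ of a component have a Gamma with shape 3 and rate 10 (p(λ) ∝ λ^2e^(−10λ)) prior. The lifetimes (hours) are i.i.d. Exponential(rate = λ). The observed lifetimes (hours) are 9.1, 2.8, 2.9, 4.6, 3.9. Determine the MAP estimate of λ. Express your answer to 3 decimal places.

λ̂_MAP = 0.210

The Exponential(rate=λ) likelihood is ∝ λ^n e^(−λΣtᵢ). Here n = 5 and Σtᵢ = 9.1 + 2.8 + 2.9 + 4.6 + 3.9 = 23.3.
Posterior ∝ λ^2e^(−10λ) · λ^5e^(−23.3λ) = λ^7e^(−33.3λ), i.e. Gamma(8, 33.3).
Mode = (a−1)/b = 7/33.3 ≈ 0.210.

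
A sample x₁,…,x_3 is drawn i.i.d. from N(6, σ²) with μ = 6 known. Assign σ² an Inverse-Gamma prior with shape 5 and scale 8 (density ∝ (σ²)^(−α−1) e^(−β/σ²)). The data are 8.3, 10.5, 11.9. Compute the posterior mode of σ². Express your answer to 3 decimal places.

σ̂²_MAP = 5.090

Sum of squared deviations about the known mean: SS = (8.3−6)² + (10.5−6)² + (11.9−6)² = 60.35.
The Normal likelihood contributes (σ²)^(−n/2) exp(−SS/(2σ²)), so the posterior is Inverse-Gamma(α + n/2, β + SS/2) = Inverse-Gamma(6.5, 38.175).
The mode of Inverse-Gamma(a, b) is b/(a+1) = 38.175/7.5 ≈ 5.090.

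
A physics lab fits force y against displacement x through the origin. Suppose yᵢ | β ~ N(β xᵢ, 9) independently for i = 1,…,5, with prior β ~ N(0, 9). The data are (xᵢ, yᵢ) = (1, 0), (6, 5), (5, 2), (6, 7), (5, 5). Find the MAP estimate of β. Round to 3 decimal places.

log p(β | y) = −Σ(yᵢ − βxᵢ)²/(2·9) − β²/(2·9) + const.
Setting the derivative to zero: Σxᵢ(yᵢ − βxᵢ)/9 − β/9 = 0, so β = Σxᵢyᵢ / (Σxᵢ² + σ²/τ²).
Σxᵢyᵢ = 1·0 + 6·5 + 5·2 + 6·7 + 5·5 = 107; Σxᵢ² = 123; σ²/τ² = 1.
β̂_MAP = 107 / (123 + 1) = 107/124 ≈ 0.863.

β̂_MAP = 0.863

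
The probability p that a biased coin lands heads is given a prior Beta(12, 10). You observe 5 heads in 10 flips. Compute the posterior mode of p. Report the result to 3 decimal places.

p̂_MAP = 0.533

Prior: Beta(12, 10).
Data: 5 successes in 10 trials. The binomial likelihood contributes p^5(1−p)^5, so the posterior is Beta(12+5, 10+5) = Beta(17, 15).
For Beta(a, b) with a, b > 1 the mode is (a−1)/(a+b−2) = 16/30 ≈ 0.533.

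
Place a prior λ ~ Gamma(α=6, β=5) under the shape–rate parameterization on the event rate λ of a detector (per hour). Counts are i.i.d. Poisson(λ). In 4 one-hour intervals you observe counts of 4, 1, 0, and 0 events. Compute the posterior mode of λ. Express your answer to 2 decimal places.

λ̂_MAP = 1.11

Σxᵢ = 4+1+0+0 = 5, with n = 4.
Posterior ∝ λ^5e^(−5λ) · λ^5e^(−4λ) = λ^10e^(−9λ), i.e. Gamma(shape=11, rate=9).
The mode of a Gamma(a, b) with a ≥ 1 (shape–rate) is (a−1)/b = 10/9 ≈ 1.11.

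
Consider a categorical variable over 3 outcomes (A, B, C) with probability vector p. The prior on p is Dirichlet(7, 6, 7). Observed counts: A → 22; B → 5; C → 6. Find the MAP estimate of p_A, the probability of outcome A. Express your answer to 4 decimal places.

MAP estimate of p_A = 0.5600

The posterior is Dirichlet(αᵢ + nᵢ) = Dirichlet(29, 11, 13).
For a Dirichlet(a₁,…,a_K) with all aᵢ > 1, the mode has j-th component (aⱼ − 1)/(Σaᵢ − K).
Here Σaᵢ = 53 and K = 3, so p_A = (29 − 1)/(53 − 3) = 28/50 ≈ 0.5600.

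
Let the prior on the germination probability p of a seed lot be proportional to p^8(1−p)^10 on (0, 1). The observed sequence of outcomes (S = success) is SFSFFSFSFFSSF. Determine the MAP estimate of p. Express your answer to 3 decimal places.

The prior density ∝ p^8(1−p)^10 is the kernel of Beta(9, 11).
Data: 6 successes in 13 trials (from the sequence). The binomial likelihood contributes p^6(1−p)^7, so the posterior is Beta(9+6, 11+7) = Beta(15, 18).
For Beta(a, b) with a, b > 1 the mode is (a−1)/(a+b−2) = 14/31 ≈ 0.452.

p̂_MAP = 0.452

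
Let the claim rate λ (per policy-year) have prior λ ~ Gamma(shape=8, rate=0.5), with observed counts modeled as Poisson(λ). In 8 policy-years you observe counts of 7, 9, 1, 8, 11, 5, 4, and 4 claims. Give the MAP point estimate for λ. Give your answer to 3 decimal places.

λ̂_MAP = 6.588

Σxᵢ = 7+9+1+8+11+5+4+4 = 49, with n = 8.
Posterior ∝ λ^7e^(−0.5λ) · λ^49e^(−8λ) = λ^56e^(−8.5λ), i.e. Gamma(shape=57, rate=8.5).
The mode of a Gamma(a, b) with a ≥ 1 (shape–rate) is (a−1)/b = 56/8.5 ≈ 6.588.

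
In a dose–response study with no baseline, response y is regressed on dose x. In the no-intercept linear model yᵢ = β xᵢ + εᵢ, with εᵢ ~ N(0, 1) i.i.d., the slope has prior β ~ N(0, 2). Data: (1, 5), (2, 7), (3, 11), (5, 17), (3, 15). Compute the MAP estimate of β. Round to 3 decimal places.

log p(β | y) = −Σ(yᵢ − βxᵢ)²/(2·1) − β²/(2·2) + const.
Setting the derivative to zero: Σxᵢ(yᵢ − βxᵢ)/1 − β/2 = 0, so β = Σxᵢyᵢ / (Σxᵢ² + σ²/τ²).
Σxᵢyᵢ = 1·5 + 2·7 + 3·11 + 5·17 + 3·15 = 182; Σxᵢ² = 48; σ²/τ² = 0.5.
β̂_MAP = 182 / (48 + 0.5) = 182/48.5 ≈ 3.753.

β̂_MAP = 3.753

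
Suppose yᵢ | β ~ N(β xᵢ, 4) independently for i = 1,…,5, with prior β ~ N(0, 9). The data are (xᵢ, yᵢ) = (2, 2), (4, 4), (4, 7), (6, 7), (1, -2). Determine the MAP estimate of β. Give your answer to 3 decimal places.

log p(β | y) = −Σ(yᵢ − βxᵢ)²/(2·4) − β²/(2·9) + const.
Setting the derivative to zero: Σxᵢ(yᵢ − βxᵢ)/4 − β/9 = 0, so β = Σxᵢyᵢ / (Σxᵢ² + σ²/τ²).
Σxᵢyᵢ = 2·2 + 4·4 + 4·7 + 6·7 + 1·(-2) = 88; Σxᵢ² = 73; σ²/τ² = 4/9.
β̂_MAP = 88 / (73 + 4/9) = 88/(661/9) = 792/661 ≈ 1.198.

β̂_MAP = 1.198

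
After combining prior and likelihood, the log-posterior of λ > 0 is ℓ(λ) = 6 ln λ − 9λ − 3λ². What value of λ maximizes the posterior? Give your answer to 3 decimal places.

ℓ'(λ) = 6/λ − 9 − 6λ. Setting this to zero and multiplying by λ: 6λ² + 9λ − 6 = 0.
λ = (−9 + √(9² + 4·6·6)) / (2·6) = (−9 + √225) / 12 = (−9 + 15)/12 = 1/2.
ℓ''(λ) = −6/λ² − 6 < 0, confirming a maximum.

λ̂_MAP = 0.500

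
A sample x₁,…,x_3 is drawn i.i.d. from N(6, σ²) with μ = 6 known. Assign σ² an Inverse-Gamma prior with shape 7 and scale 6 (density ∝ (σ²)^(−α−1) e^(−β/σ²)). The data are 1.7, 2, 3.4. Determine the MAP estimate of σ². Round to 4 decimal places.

σ̂²_MAP = 2.8026

Sum of squared deviations about the known mean: SS = (1.7−6)² + (2−6)² + (3.4−6)² = 41.25.
The Normal likelihood contributes (σ²)^(−n/2) exp(−SS/(2σ²)), so the posterior is Inverse-Gamma(α + n/2, β + SS/2) = Inverse-Gamma(8.5, 26.625).
The mode of Inverse-Gamma(a, b) is b/(a+1) = 26.625/9.5 ≈ 2.8026.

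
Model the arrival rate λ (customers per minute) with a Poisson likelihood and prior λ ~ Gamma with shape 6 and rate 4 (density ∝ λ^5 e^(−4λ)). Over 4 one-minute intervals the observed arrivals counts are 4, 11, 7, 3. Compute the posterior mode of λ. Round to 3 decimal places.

Σxᵢ = 4+11+7+3 = 25, with n = 4.
Posterior ∝ λ^5e^(−4λ) · λ^25e^(−4λ) = λ^30e^(−8λ), i.e. Gamma(shape=31, rate=8).
The mode of a Gamma(a, b) with a ≥ 1 (shape–rate) is (a−1)/b = 30/8 ≈ 3.750.

λ̂_MAP = 3.750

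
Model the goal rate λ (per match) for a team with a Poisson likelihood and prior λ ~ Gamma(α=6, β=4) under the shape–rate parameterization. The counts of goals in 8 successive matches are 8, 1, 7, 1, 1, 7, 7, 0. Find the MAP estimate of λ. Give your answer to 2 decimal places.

Σxᵢ = 8+1+7+1+1+7+7+0 = 32, with n = 8.
Posterior ∝ λ^5e^(−4λ) · λ^32e^(−8λ) = λ^37e^(−12λ), i.e. Gamma(shape=38, rate=12).
The mode of a Gamma(a, b) with a ≥ 1 (shape–rate) is (a−1)/b = 37/12 ≈ 3.08.

λ̂_MAP = 3.08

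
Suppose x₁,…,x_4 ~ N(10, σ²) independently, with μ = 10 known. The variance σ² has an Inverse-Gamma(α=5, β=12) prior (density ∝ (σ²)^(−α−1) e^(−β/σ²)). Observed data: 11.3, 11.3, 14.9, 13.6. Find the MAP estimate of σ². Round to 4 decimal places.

Sum of squared deviations about the known mean: SS = (11.3−10)² + (11.3−10)² + (14.9−10)² + (13.6−10)² = 40.35.
The Normal likelihood contributes (σ²)^(−n/2) exp(−SS/(2σ²)), so the posterior is Inverse-Gamma(α + n/2, β + SS/2) = Inverse-Gamma(7, 32.175).
The mode of Inverse-Gamma(a, b) is b/(a+1) = 32.175/8 ≈ 4.0219.

σ̂²_MAP = 4.0219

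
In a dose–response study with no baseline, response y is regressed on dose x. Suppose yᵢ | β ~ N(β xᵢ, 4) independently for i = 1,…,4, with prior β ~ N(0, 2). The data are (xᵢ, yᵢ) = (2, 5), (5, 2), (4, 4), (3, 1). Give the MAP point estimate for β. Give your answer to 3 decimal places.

β̂_MAP = 0.696

log p(β | y) = −Σ(yᵢ − βxᵢ)²/(2·4) − β²/(2·2) + const.
Setting the derivative to zero: Σxᵢ(yᵢ − βxᵢ)/4 − β/2 = 0, so β = Σxᵢyᵢ / (Σxᵢ² + σ²/τ²).
Σxᵢyᵢ = 2·5 + 5·2 + 4·4 + 3·1 = 39; Σxᵢ² = 54; σ²/τ² = 2.
β̂_MAP = 39 / (54 + 2) = 39/56 ≈ 0.696.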